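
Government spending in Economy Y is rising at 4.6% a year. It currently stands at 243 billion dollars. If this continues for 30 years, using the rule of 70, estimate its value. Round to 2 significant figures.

≈ 950 billion dollars

It doubles every 70/4.6 ≈ 15.22 years, so 30 years is 1.97 doublings.
2^1.97 ≈ 3.92; 243 × 3.92 ≈ 950 billion dollars.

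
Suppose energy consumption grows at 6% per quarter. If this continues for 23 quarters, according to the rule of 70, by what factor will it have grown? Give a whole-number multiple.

Doubling time ≈ 70/6 = 11.67 quarters.
23/11.67 ≈ 2 doublings, so about 2^2 = 4×.

4 times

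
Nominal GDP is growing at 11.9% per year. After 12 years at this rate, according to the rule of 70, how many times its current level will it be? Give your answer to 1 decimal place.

around 4.1 times

Doubles every ≈ 5.88 years (70/11.9).
12 years is 2.04 doublings; 2^2.04 ≈ 4.1×.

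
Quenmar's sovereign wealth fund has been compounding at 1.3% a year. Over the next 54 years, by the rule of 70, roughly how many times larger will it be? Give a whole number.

At 1.3% one doubling takes ≈ 53.85 years; 54 years is 1 of them, so ×2.

around 2 times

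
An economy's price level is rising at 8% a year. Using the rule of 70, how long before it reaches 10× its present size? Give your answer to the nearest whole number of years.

roughly 29 years

One doubling takes 70/8 = 8.75 years.
Reaching 10× takes log₂(10) ≈ 3.32 doublings.
3.32 × 8.75 ≈ 29 years.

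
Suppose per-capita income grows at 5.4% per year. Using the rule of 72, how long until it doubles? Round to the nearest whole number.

At 5.4%, doubling takes about 72/5.4 = 13.33 years.

13 years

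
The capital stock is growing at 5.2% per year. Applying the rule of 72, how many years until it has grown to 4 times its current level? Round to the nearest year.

≈ 28 years

At 5.2% it doubles every 72/5.2 ≈ 13.85 years.
4× is 2 doublings, so 2 × 13.85 ≈ 28 years.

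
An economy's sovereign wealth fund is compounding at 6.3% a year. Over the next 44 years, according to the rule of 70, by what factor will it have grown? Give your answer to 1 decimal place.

Doubles every ≈ 11.11 years (70/6.3).
44 years is 3.96 doublings; 2^3.96 ≈ 15.6×.

about 15.6 times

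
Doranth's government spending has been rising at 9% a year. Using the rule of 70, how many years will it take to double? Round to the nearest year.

Doubling time ≈ 70 / 9 = 7.78 years.

approximately 8 years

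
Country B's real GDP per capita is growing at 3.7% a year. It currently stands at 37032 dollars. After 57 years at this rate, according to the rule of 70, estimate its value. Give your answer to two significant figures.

Doubling time ≈ 70/3.7 = 18.92 years.
57 years is 57/18.92 ≈ 3.01 doublings, a factor of 2^3.01 ≈ 8.06.
37032 × 8.06 ≈ 300000 dollars.

around 300000 dollars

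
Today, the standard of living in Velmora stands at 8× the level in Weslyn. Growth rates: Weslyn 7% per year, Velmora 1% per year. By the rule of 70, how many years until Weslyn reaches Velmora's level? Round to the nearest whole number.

roughly 35 years

What matters is the difference: 6 pp.
Rule of 70 on the gap: the ratio halves every 70/6 ≈ 11.67 years.
An 8× gap closes after 3 halvings: 3 × 11.67 ≈ 35 years.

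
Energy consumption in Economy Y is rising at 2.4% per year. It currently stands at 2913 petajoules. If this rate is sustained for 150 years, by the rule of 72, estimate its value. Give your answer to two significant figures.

Doubling time ≈ 72/2.4 = 30.00 years.
150 years is 150/30.00 ≈ 5.00 doublings, a factor of 2^5.00 ≈ 32.00.
2913 × 32.00 ≈ 93000 petajoules.

roughly 93000 petajoules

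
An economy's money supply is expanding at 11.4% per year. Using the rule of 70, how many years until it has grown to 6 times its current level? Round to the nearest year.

roughly 16 years

Doubling time ≈ 70/11.4 = 6.14 years.
Reaching 6× takes log₂(6) ≈ 2.58 doublings.
2.58 × 6.14 ≈ 16 years.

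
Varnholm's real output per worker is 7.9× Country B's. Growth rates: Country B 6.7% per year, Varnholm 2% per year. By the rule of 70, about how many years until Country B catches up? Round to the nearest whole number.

Country B gains on Varnholm at 6.7% − 2% = 4.7 points a year.
At that relative rate the gap halves every 70/4.7 ≈ 14.89 years.
A 7.9× gap takes log₂(7.9) ≈ 2.98 halvings to close: 2.98 × 14.89 ≈ 44 years.

≈ 44 years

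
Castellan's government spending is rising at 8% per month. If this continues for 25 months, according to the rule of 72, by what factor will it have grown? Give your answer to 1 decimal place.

around 6.9 times

Doubles every ≈ 9.00 months (72/8).
25 months is 2.78 doublings; 2^2.78 ≈ 6.9×.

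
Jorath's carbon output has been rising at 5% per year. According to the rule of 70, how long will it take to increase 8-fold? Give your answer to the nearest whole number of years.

approximately 42 years

Doubling time ≈ 70/5 = 14.00 years.
8× is 3 doublings, so 3 × 14.00 ≈ 42 years.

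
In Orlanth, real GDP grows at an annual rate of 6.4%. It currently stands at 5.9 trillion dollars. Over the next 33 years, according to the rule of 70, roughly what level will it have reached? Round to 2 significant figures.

It doubles every 70/6.4 ≈ 10.94 years, so 33 years is 3.02 doublings.
2^3.02 ≈ 8.11; 5.9 × 8.11 ≈ 48 trillion dollars.

around 48 trillion dollars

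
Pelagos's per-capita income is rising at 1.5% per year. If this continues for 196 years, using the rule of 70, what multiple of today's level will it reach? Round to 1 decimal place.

approximately 18.4 times

Doubles every ≈ 46.67 years (70/1.5).
196 years is 4.20 doublings; 2^4.20 ≈ 18.4×.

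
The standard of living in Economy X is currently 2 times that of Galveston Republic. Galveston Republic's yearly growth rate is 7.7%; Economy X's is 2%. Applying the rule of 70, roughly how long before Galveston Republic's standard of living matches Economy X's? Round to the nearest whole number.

Galveston Republic gains on Economy X at 7.7% − 2% = 5.7 points a year.
At that relative rate the gap halves every 70/5.7 ≈ 12.28 years.
A 2 times gap closes after 1 halving: 1 × 12.28 ≈ 12 years.

about 12 years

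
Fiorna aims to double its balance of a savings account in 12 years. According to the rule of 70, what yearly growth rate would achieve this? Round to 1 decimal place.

approximately 5.8%

70 / 12 ≈ 5.83, so about 5.8% per year.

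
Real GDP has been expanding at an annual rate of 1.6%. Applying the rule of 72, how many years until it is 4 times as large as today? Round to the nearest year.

One doubling takes 72/1.6 = 45.00 years.
4 = 2^2, so 2 doublings → 90 years.

approximately 90 years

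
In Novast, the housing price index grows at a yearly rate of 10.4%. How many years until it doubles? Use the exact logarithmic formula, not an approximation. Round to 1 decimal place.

7.0 years

t = ln(2) / ln(1 + 0.104) = 0.6931 / 0.098940 ≈ 7.01.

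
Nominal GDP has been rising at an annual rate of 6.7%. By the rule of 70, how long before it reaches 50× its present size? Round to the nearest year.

One doubling takes 70/6.7 = 10.45 years.
50× is log₂ 50 ≈ 5.64 doublings, so ≈ 5.64 × 10.45 = 59 years.

roughly 59 years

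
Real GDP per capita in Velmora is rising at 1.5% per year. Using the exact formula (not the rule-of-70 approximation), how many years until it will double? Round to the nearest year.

t = ln(2) / ln(1 + 0.015) = 0.6931 / 0.014889 ≈ 46.55.
≈ 47 years.

47 years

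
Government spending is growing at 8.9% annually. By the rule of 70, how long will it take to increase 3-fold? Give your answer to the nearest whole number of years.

≈ 12 years

One doubling takes 70/8.9 = 7.87 years.
3× is log₂ 3 ≈ 1.58 doublings, so ≈ 1.58 × 7.87 = 12 years.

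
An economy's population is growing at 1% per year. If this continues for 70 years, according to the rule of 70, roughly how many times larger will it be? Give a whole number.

2 times

70/1 ≈ 70.00 years per doubling.
70 years fits 1 doubling: 2^1 = 2.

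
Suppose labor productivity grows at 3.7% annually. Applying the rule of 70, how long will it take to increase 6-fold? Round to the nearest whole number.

At 3.7% it doubles every 70/3.7 ≈ 18.92 years.
6× is log₂ 6 ≈ 2.58 doublings, so ≈ 2.58 × 18.92 = 49 years.

roughly 49 years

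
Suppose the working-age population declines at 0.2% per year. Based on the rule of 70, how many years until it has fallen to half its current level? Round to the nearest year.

≈ 350 years

Halving time ≈ 70 / 0.2 = 350.00 → 350 years.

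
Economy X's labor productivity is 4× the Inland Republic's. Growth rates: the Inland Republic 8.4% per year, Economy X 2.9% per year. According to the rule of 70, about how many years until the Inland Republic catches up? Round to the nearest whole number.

around 25 years

The growth-rate gap is 8.4% − 2.9% = 5.5 percentage points.
So the ratio between them halves every 70/5.5 ≈ 12.73 years.
A 4× gap closes after 2 halvings: 2 × 12.73 ≈ 25 years.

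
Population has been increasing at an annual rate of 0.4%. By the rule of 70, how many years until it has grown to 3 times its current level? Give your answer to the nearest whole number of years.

roughly 277 years

One doubling takes 70/0.4 = 175.00 years.
3× is log₂ 3 ≈ 1.58 doublings, so ≈ 1.58 × 175.00 = 277 years.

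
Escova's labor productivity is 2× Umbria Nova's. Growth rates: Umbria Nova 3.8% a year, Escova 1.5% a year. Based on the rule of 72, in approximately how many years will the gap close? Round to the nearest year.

What matters is the difference: 2.3 pp.
Rule of 72 on the gap: the ratio halves every 72/2.3 ≈ 31.30 years.
A 2× gap closes after 1 halving: 1 × 31.30 ≈ 31 years.

about 31 years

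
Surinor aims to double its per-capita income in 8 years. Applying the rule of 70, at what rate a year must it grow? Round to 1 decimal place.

about 8.8%

70 / 8 ≈ 8.75, so about 8.8% a year.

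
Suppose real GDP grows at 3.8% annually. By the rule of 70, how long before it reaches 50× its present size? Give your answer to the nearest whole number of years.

One doubling takes 70/3.8 = 18.42 years.
50× is log₂ 50 ≈ 5.64 doublings, so ≈ 5.64 × 18.42 = 104 years.

around 104 years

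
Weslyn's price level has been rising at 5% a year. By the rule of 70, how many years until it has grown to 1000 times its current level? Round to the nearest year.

One doubling takes 70/5 = 14.00 years.
1000× is log₂ 1000 ≈ 9.97 doublings, so ≈ 9.97 × 14.00 = 140 years.

around 140 years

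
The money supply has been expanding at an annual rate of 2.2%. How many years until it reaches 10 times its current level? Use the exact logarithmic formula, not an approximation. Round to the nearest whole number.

t = ln(10) / ln(1 + 0.022) = 2.3026 / 0.021761 ≈ 105.81.
≈ 106 years.

106 years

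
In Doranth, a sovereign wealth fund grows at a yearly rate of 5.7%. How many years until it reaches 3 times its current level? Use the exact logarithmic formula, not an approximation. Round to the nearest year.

20 years

t = ln(3) / ln(1 + 0.057) = 1.0986 / 0.055435 ≈ 19.82.
≈ 20 years.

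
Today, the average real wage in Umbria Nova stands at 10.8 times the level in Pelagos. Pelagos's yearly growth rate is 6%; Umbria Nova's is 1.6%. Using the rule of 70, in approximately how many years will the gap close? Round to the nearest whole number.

Pelagos gains on Umbria Nova at 6% − 1.6% = 4.4 points a year.
At that relative rate the gap halves every 70/4.4 ≈ 15.91 years.
A 10.8 times gap takes log₂(10.8) ≈ 3.43 halvings to close: 3.43 × 15.91 ≈ 55 years.

roughly 55 years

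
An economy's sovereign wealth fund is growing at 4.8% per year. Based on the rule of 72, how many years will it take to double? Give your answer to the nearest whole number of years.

72/4.8 ≈ 15.00, so it doubles roughly every 15 years.

approximately 15 years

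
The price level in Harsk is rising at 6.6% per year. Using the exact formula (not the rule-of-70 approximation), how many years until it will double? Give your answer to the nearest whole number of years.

t = ln(2) / ln(1 + 0.066) = 0.6931 / 0.063913 ≈ 10.84.
≈ 11 years.

11 years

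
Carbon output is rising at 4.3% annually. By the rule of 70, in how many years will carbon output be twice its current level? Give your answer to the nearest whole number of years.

about 16 years

At 4.3%, doubling takes about 70/4.3 = 16.28 years.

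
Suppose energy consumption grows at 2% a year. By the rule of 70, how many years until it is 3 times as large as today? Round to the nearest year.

At 2% it doubles every 70/2 ≈ 35.00 years.
Reaching 3× takes log₂(3) ≈ 1.58 doublings.
1.58 × 35.00 ≈ 55 years.

roughly 55 years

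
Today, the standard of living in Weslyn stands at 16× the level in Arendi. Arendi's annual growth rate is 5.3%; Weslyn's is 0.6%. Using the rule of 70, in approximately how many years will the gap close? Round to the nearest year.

What matters is the difference: 4.7 pp.
Rule of 70 on the gap: the ratio halves every 70/4.7 ≈ 14.89 years.
A 16× gap closes after 4 halvings: 4 × 14.89 ≈ 60 years.

around 60 years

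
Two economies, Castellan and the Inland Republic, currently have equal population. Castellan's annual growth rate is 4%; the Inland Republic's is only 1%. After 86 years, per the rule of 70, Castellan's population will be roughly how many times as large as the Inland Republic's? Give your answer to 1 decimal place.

Only the 3-point difference matters.
70/3 ≈ 23.33 years per doubling of the ratio; 86 years gives 3.69 doublings, so ≈ 12.9×.

approximately 12.9 times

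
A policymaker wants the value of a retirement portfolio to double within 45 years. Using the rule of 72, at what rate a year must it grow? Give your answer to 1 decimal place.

≈ 1.6%

72 / 45 ≈ 1.60, so about 1.6% a year.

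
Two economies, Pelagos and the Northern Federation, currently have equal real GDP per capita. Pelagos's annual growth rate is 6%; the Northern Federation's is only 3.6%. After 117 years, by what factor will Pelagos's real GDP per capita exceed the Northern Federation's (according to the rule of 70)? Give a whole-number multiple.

16 times

Rate gap = 6% − 3.6% = 2.4 points.
The ratio doubles every 70/2.4 ≈ 29.17 years.
117/29.17 ≈ 4.01 doublings → ratio ≈ 2^4.01 ≈ 16.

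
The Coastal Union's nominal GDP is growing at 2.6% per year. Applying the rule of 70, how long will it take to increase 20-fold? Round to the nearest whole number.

approximately 116 years

At 2.6% it doubles every 70/2.6 ≈ 26.92 years.
Reaching 20× takes log₂(20) ≈ 4.32 doublings.
4.32 × 26.92 ≈ 116 years.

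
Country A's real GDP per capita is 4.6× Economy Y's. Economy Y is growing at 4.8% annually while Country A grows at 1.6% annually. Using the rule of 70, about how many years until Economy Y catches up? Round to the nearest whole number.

48 years

What matters is the difference: 3.2 pp.
Rule of 70 on the gap: the ratio halves every 70/3.2 ≈ 21.88 years.
A 4.6× gap takes log₂(4.6) ≈ 2.20 halvings to close: 2.20 × 21.88 ≈ 48 years.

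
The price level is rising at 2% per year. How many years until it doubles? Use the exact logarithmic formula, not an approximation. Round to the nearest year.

35 years

t = ln(2) / ln(1 + 0.02) = 0.6931 / 0.019803 ≈ 35.00.
≈ 35 years.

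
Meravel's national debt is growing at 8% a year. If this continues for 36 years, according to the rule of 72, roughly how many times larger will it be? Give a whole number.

At 8% one doubling takes ≈ 9.00 years; 36 years is 4 of them, so ×16.

around 16 times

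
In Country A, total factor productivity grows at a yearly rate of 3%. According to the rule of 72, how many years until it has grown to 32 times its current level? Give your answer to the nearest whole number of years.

At 3% it doubles every 72/3 ≈ 24.00 years.
32× is 5 doublings, so 5 × 24.00 ≈ 120 years.

≈ 120 years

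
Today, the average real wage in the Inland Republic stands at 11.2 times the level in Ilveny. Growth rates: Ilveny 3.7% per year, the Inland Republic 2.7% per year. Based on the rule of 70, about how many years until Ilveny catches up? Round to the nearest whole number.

The growth-rate gap is 3.7% − 2.7% = 1 percentage point.
So the ratio between them halves every 70/1 ≈ 70.00 years.
An 11.2 times gap takes log₂(11.2) ≈ 3.49 halvings to close: 3.49 × 70.00 ≈ 244 years.

around 244 years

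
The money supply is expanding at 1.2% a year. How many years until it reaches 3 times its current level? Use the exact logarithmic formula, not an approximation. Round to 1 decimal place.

92.1 years

t = ln(3) / ln(1 + 0.012) = 1.0986 / 0.011929 ≈ 92.09.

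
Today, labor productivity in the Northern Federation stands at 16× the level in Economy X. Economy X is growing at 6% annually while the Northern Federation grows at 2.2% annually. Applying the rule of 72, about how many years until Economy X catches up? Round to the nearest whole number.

Economy X gains on the Northern Federation at 6% − 2.2% = 3.8 points a year.
At that relative rate the gap halves every 72/3.8 ≈ 18.95 years.
A 16× gap closes after 4 halvings: 4 × 18.95 ≈ 76 years.

approximately 76 years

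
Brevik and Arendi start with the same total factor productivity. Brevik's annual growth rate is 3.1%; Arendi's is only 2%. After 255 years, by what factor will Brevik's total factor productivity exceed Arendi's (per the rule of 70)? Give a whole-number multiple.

Brevik pulls ahead at 1.1 pp per year, so the ratio doubles every 70/1.1 ≈ 63.64 years.
In 255 years that's 4.01 doublings: 2^4.01 ≈ 16.

≈ 16 times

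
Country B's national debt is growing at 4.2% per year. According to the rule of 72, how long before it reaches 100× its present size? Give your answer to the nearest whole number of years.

Doubling time ≈ 72/4.2 = 17.14 years.
Reaching 100× takes log₂(100) ≈ 6.64 doublings.
6.64 × 17.14 ≈ 114 years.

around 114 years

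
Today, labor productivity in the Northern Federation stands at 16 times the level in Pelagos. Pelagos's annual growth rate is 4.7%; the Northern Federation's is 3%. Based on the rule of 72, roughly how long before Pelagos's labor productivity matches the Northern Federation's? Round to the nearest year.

around 169 years

The growth-rate gap is 4.7% − 3% = 1.7 percentage points.
So the ratio between them halves every 72/1.7 ≈ 42.35 years.
A 16 times gap closes after 4 halvings: 4 × 42.35 ≈ 169 years.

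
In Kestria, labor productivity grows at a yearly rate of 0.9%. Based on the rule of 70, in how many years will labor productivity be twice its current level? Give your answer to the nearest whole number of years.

≈ 78 years

At 0.9%, doubling takes about 70/0.9 = 77.78 years.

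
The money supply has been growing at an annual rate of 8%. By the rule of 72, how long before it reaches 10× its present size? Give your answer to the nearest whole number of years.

about 30 years

At 8% it doubles every 72/8 ≈ 9.00 years.
10× is log₂ 10 ≈ 3.32 doublings, so ≈ 3.32 × 9.00 = 30 years.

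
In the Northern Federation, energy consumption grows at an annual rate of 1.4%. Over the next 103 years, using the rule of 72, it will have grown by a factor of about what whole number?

72/1.4 ≈ 51.43 years per doubling.
103 years fits 2 doublings: 2^2 = 4.

≈ 4 times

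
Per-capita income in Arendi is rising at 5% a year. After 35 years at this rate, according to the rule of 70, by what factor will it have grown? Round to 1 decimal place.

Doubling time ≈ 70/5 = 14.00 years.
35 years / 14.00 ≈ 2.50 doublings → factor 2^2.50 ≈ 5.7.

about 5.7 times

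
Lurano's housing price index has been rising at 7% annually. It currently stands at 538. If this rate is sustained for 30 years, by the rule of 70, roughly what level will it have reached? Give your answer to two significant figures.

Doubling time ≈ 70/7 = 10.00 years.
30 years is 30/10.00 ≈ 3.00 doublings, a factor of 2^3.00 ≈ 8.00.
538 × 8.00 ≈ 4300.

around 4300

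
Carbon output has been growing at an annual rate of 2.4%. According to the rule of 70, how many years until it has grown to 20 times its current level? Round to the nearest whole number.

One doubling takes 70/2.4 = 29.17 years.
Reaching 20× takes log₂(20) ≈ 4.32 doublings.
4.32 × 29.17 ≈ 126 years.

around 126 years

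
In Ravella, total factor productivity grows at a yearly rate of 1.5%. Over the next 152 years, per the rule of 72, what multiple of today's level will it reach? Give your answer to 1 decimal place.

Doubles every ≈ 48.00 years (72/1.5).
152 years is 3.17 doublings; 2^3.17 ≈ 9.0×.

≈ 9.0 times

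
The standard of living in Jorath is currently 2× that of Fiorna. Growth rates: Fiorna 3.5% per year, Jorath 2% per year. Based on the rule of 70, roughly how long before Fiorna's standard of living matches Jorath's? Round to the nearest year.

The growth-rate gap is 3.5% − 2% = 1.5 percentage points.
So the ratio between them halves every 70/1.5 ≈ 46.67 years.
A 2× gap closes after 1 halving: 1 × 46.67 ≈ 47 years.

around 47 years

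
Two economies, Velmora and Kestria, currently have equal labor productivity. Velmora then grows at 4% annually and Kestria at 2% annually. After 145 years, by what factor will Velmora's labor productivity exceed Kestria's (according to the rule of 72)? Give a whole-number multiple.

about 16 times

Only the 2-point difference matters.
72/2 ≈ 36.00 years per doubling of the ratio; 145 years gives 4.03 doublings, so ≈ 16×.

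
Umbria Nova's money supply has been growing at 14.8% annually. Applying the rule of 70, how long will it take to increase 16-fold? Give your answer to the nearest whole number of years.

One doubling takes 70/14.8 = 4.73 years.
16× is 4 doublings, so 4 × 4.73 ≈ 19 years.

roughly 19 years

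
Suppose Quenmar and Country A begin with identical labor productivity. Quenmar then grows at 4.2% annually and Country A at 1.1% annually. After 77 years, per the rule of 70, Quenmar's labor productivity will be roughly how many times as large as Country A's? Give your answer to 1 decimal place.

≈ 10.6 times

Quenmar pulls ahead at 3.1 pp per year, so the ratio doubles every 70/3.1 ≈ 22.58 years.
In 77 years that's 3.41 doublings: 2^3.41 ≈ 10.6.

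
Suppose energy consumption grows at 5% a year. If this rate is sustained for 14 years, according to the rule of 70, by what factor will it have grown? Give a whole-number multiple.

2 times

70/5 ≈ 14.00 years per doubling.
14 years fits 1 doubling: 2^1 = 2.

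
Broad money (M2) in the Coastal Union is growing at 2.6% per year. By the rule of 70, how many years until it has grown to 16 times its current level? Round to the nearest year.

One doubling takes 70/2.6 = 26.92 years.
Getting to 16× needs 4 doublings: 4 × 26.92 ≈ 108 years.

108 years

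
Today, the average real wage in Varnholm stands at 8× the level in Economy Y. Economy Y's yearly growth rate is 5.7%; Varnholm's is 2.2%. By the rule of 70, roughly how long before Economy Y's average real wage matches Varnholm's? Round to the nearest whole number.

60 years

What matters is the difference: 3.5 pp.
Rule of 70 on the gap: the ratio halves every 70/3.5 ≈ 20.00 years.
An 8× gap closes after 3 halvings: 3 × 20.00 ≈ 60 years.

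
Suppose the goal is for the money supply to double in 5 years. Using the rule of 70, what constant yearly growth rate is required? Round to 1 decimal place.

approximately 14.0%

70 / 5 ≈ 14.00, so about 14.0% per year.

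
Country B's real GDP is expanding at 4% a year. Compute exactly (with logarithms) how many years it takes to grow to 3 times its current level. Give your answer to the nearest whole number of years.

28 years

t = ln(3) / ln(1 + 0.04) = 1.0986 / 0.039221 ≈ 28.01.
≈ 28 years.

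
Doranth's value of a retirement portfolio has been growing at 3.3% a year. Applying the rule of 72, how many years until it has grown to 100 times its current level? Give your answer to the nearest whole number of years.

about 145 years

At 3.3% it doubles every 72/3.3 ≈ 21.82 years.
Reaching 100× takes log₂(100) ≈ 6.64 doublings.
6.64 × 21.82 ≈ 145 years.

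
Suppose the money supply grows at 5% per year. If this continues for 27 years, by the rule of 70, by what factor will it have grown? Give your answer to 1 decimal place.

roughly 3.8 times

Doubling time ≈ 70/5 = 14.00 years.
27 years / 14.00 ≈ 1.93 doublings → factor 2^1.93 ≈ 3.8.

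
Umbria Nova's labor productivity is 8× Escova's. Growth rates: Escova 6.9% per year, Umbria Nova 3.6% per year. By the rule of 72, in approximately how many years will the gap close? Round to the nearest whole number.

The growth-rate gap is 6.9% − 3.6% = 3.3 percentage points.
So the ratio between them halves every 72/3.3 ≈ 21.82 years.
An 8× gap closes after 3 halvings: 3 × 21.82 ≈ 65 years.

roughly 65 years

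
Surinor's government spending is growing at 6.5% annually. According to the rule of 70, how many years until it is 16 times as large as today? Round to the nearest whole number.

about 43 years

One doubling takes 70/6.5 = 10.77 years.
16 = 2^4, so 4 doublings → 43 years.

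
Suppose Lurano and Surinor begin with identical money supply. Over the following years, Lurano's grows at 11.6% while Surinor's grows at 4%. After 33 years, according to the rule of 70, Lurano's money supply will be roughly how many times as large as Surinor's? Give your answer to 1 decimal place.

approximately 12.0 times

Rate gap = 11.6% − 4% = 7.6 points.
The ratio doubles every 70/7.6 ≈ 9.21 years.
33/9.21 ≈ 3.58 doublings → ratio ≈ 2^3.58 ≈ 12.0.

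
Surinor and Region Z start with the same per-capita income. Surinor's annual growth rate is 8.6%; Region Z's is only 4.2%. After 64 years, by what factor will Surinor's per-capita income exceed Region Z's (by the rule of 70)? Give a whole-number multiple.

Surinor pulls ahead at 4.4 pp per year, so the ratio doubles every 70/4.4 ≈ 15.91 years.
In 64 years that's 4.02 doublings: 2^4.02 ≈ 16.

roughly 16 times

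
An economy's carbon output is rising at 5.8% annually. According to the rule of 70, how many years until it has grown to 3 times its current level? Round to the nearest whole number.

around 19 years

Doubling time ≈ 70/5.8 = 12.07 years.
Reaching 3× takes log₂(3) ≈ 1.58 doublings.
1.58 × 12.07 ≈ 19 years.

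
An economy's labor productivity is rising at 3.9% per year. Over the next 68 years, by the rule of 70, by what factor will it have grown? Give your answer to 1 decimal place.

Doubles every ≈ 17.95 years (70/3.9).
68 years is 3.79 doublings; 2^3.79 ≈ 13.8×.

around 13.8 times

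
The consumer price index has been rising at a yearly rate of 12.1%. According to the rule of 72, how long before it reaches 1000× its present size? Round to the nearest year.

At 12.1% it doubles every 72/12.1 ≈ 5.95 years.
1000× is log₂ 1000 ≈ 9.97 doublings, so ≈ 9.97 × 5.95 = 59 years.

around 59 years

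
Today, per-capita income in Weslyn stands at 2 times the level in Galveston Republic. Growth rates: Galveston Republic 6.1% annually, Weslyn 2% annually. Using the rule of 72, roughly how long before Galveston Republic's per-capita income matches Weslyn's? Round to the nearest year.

roughly 18 years

What matters is the difference: 4.1 pp.
Rule of 72 on the gap: the ratio halves every 72/4.1 ≈ 17.56 years.
A 2 times gap closes after 1 halving: 1 × 17.56 ≈ 18 years.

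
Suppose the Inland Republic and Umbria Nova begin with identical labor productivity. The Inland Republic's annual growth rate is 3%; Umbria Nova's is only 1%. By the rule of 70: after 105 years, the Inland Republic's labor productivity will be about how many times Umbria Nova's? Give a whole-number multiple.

around 8 times

Rate gap = 3% − 1% = 2 points.
The ratio doubles every 70/2 ≈ 35.00 years.
105/35.00 ≈ 3.00 doublings → ratio ≈ 2^3.00 ≈ 8.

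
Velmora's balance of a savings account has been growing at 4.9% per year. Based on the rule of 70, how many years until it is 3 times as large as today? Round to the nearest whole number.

Doubling time ≈ 70/4.9 = 14.29 years.
Reaching 3× takes log₂(3) ≈ 1.58 doublings.
1.58 × 14.29 ≈ 23 years.

around 23 years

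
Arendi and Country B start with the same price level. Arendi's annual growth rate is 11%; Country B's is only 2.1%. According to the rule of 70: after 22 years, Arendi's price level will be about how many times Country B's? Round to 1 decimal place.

approximately 7.0 times

Only the 8.9-point difference matters.
70/8.9 ≈ 7.87 years per doubling of the ratio; 22 years gives 2.80 doublings, so ≈ 7.0×.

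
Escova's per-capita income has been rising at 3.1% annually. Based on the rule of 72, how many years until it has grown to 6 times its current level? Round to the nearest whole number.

around 60 years

One doubling takes 72/3.1 = 23.23 years.
Reaching 6× takes log₂(6) ≈ 2.58 doublings.
2.58 × 23.23 ≈ 60 years.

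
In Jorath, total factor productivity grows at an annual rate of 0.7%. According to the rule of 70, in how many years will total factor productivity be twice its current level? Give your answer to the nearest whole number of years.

100 years

At 0.7%, doubling takes about 70/0.7 = 100.00 years.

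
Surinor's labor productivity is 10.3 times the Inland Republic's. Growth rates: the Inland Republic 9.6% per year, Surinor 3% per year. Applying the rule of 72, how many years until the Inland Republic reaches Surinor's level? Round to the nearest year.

The growth-rate gap is 9.6% − 3% = 6.6 percentage points.
So the ratio between them halves every 72/6.6 ≈ 10.91 years.
A 10.3 times gap takes log₂(10.3) ≈ 3.36 halvings to close: 3.36 × 10.91 ≈ 37 years.

37 years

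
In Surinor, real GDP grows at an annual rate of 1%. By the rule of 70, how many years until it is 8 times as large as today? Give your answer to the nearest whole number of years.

One doubling takes 70/1 = 70.00 years.
8 = 2^3, so 3 doublings → 210 years.

around 210 years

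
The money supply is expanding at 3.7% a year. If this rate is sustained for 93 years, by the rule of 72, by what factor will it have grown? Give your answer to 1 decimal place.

27.5 times

Doubles every ≈ 19.46 years (72/3.7).
93 years is 4.78 doublings; 2^4.78 ≈ 27.5×.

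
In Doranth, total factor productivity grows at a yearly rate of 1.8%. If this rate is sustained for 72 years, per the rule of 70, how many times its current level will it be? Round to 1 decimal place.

Doubling time ≈ 70/1.8 = 38.89 years.
72 years / 38.89 ≈ 1.85 doublings → factor 2^1.85 ≈ 3.6.

≈ 3.6 times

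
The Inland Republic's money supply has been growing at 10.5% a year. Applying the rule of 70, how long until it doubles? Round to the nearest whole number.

At 10.5%, doubling takes about 70/10.5 = 6.67 years.

around 7 years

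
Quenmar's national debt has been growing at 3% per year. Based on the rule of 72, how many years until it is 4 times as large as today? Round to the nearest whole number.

≈ 48 years

One doubling takes 72/3 = 24.00 years.
4× is 2 doublings, so 2 × 24.00 ≈ 48 years.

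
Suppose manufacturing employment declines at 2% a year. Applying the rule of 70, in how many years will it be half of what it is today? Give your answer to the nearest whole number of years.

approximately 35 years

Halving time ≈ 70 / 2 = 35.00 → 35 years.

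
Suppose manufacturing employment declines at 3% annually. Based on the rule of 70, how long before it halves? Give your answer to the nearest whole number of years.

The rule works in reverse for decay: 70/3 ≈ 23.33 years to halve.

around 23 years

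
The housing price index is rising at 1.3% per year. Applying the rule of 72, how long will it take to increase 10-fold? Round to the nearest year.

about 184 years

Doubling time ≈ 72/1.3 = 55.38 years.
Reaching 10× takes log₂(10) ≈ 3.32 doublings.
3.32 × 55.38 ≈ 184 years.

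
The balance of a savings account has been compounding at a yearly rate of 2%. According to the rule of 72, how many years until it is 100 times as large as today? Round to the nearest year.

One doubling takes 72/2 = 36.00 years.
100× is log₂ 100 ≈ 6.64 doublings, so ≈ 6.64 × 36.00 = 239 years.

approximately 239 years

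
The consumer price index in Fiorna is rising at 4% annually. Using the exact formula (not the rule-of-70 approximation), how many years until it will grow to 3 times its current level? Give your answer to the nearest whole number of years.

t = ln(3) / ln(1 + 0.04) = 1.0986 / 0.039221 ≈ 28.01.
≈ 28 years.

28 years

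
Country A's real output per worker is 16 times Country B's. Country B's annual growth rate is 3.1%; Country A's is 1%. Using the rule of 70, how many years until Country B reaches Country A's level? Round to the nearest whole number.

What matters is the difference: 2.1 pp.
Rule of 70 on the gap: the ratio halves every 70/2.1 ≈ 33.33 years.
A 16 times gap closes after 4 halvings: 4 × 33.33 ≈ 133 years.

about 133 years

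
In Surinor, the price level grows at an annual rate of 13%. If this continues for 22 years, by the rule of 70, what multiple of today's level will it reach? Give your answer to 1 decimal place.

≈ 17.0 times

Doubling time ≈ 70/13 = 5.38 years.
22 years / 5.38 ≈ 4.09 doublings → factor 2^4.09 ≈ 17.0.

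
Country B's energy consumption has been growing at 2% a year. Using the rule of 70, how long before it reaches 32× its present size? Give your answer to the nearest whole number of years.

around 175 years

One doubling takes 70/2 = 35.00 years.
32 = 2^5, so 5 doublings → 175 years.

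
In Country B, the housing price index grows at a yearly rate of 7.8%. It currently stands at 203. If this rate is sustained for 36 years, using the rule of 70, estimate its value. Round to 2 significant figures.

It doubles every 70/7.8 ≈ 8.97 years, so 36 years is 4.01 doublings.
2^4.01 ≈ 16.11; 203 × 16.11 ≈ 3300.

about 3300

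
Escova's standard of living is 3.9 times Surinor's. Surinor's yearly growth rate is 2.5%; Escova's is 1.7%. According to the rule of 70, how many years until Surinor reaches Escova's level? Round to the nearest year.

What matters is the difference: 0.8 pp.
Rule of 70 on the gap: the ratio halves every 70/0.8 ≈ 87.50 years.
A 3.9 times gap takes log₂(3.9) ≈ 1.96 halvings to close: 1.96 × 87.50 ≈ 172 years.

approximately 172 years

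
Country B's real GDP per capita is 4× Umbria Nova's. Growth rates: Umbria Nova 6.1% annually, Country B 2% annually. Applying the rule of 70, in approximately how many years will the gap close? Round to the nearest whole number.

34 years

The growth-rate gap is 6.1% − 2% = 4.1 percentage points.
So the ratio between them halves every 70/4.1 ≈ 17.07 years.
A 4× gap closes after 2 halvings: 2 × 17.07 ≈ 34 years.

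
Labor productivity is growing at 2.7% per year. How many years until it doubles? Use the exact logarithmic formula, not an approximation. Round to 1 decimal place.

26.0 years

t = ln(2) / ln(1 + 0.027) = 0.6931 / 0.026642 ≈ 26.02.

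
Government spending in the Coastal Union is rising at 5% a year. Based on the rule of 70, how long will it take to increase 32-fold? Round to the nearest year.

70 years

One doubling takes 70/5 = 14.00 years.
32 = 2^5, so 5 doublings → 70 years.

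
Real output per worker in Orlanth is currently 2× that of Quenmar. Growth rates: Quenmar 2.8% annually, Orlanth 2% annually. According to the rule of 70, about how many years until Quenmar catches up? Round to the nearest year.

What matters is the difference: 0.8 pp.
Rule of 70 on the gap: the ratio halves every 70/0.8 ≈ 87.50 years.
A 2× gap closes after 1 halving: 1 × 87.50 ≈ 88 years.

88 years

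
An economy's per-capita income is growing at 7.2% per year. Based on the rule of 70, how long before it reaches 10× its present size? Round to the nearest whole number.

about 32 years

Doubling time ≈ 70/7.2 = 9.72 years.
Reaching 10× takes log₂(10) ≈ 3.32 doublings.
3.32 × 9.72 ≈ 32 years.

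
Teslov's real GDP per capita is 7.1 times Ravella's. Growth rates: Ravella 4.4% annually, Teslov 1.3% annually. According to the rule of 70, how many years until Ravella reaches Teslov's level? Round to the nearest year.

≈ 64 years

Ravella gains on Teslov at 4.4% − 1.3% = 3.1 points a year.
At that relative rate the gap halves every 70/3.1 ≈ 22.58 years.
A 7.1 times gap takes log₂(7.1) ≈ 2.83 halvings to close: 2.83 × 22.58 ≈ 64 years.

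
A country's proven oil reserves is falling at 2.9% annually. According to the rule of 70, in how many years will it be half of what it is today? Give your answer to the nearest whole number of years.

Halving time ≈ 70 / 2.9 = 24.14 → 24 years.

24 years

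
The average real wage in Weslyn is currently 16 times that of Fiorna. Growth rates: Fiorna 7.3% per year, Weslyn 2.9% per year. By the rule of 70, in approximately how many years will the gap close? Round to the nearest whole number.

≈ 64 years

What matters is the difference: 4.4 pp.
Rule of 70 on the gap: the ratio halves every 70/4.4 ≈ 15.91 years.
A 16 times gap closes after 4 halvings: 4 × 15.91 ≈ 64 years.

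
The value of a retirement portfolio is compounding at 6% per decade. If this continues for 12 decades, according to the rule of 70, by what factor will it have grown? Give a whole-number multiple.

≈ 2 times

70/6 ≈ 11.67 decades per doubling.
12 decades fits 1 doubling: 2^1 = 2.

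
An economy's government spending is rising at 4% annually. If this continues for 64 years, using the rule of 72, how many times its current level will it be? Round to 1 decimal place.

about 11.8 times

Doubling time ≈ 72/4 = 18.00 years.
64 years / 18.00 ≈ 3.56 doublings → factor 2^3.56 ≈ 11.8.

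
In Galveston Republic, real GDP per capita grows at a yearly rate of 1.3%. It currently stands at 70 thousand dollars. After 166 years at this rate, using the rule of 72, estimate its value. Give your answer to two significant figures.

about 560 thousand dollars

It doubles every 72/1.3 ≈ 55.38 years, so 166 years is 3.00 doublings.
2^3.00 ≈ 8.00; 70 × 8.00 ≈ 560 thousand dollars.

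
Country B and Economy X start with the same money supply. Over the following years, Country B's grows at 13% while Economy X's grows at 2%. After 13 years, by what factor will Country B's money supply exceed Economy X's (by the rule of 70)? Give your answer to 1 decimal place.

Country B pulls ahead at 11 pp per year, so the ratio doubles every 70/11 ≈ 6.36 years.
In 13 years that's 2.04 doublings: 2^2.04 ≈ 4.1.

approximately 4.1 times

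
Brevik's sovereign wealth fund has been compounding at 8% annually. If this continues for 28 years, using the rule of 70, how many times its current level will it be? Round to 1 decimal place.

Doubling time ≈ 70/8 = 8.75 years.
28 years / 8.75 ≈ 3.20 doublings → factor 2^3.20 ≈ 9.2.

roughly 9.2 times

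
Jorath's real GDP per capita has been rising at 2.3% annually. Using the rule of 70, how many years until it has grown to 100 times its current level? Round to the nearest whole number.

Doubling time ≈ 70/2.3 = 30.43 years.
100× is log₂ 100 ≈ 6.64 doublings, so ≈ 6.64 × 30.43 = 202 years.

≈ 202 years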